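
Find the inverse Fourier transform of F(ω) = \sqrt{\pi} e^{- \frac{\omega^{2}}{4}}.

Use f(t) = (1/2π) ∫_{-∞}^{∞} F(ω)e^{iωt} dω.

f(t) = e^{- t^{2}}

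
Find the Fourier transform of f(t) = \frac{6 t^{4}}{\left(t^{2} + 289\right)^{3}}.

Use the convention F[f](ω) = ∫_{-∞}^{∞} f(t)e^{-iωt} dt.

F(ω) = \frac{3 \pi \left(289 \omega^{2} - 85 \left|{\omega}\right| + 3\right) e^{- 17 \left|{\omega}\right|}}{68}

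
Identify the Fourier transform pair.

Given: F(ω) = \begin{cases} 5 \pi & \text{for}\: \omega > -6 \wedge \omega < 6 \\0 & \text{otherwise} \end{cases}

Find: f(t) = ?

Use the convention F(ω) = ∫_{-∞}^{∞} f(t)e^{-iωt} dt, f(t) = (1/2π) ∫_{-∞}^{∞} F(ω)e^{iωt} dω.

f(t) = \frac{5 \sin{\left(6 t \right)}}{t}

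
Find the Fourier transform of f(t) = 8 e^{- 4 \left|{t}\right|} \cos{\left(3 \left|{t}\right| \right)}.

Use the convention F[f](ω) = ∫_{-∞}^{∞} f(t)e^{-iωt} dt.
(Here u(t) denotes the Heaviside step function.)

F(ω) = \frac{64 \left(\omega^{2} + 25\right)}{\omega^{4} + 14 \omega^{2} + 625}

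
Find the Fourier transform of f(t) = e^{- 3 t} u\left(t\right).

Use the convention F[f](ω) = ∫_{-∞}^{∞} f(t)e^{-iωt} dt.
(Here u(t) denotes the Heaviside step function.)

F(ω) = \frac{1}{i \omega + 3}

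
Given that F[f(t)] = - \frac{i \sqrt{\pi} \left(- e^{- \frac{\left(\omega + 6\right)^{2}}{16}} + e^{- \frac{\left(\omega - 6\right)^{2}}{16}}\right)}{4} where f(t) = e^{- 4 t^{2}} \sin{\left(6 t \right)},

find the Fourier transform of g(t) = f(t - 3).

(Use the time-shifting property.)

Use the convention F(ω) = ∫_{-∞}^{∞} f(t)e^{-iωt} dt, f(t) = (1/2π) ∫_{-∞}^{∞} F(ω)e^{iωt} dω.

F[g](ω) = \frac{i \sqrt{\pi} \left(1 - e^{\frac{3 \omega}{2}}\right) e^{- \frac{\omega^{2}}{16} - \frac{3 \omega}{4} - 3 i \omega - \frac{9}{4}}}{4}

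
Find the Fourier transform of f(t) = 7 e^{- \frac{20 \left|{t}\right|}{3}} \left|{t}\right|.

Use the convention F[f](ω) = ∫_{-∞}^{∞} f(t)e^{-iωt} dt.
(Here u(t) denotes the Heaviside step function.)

F(ω) = \frac{126 \left(400 - 9 \omega^{2}\right)}{\left(9 \omega^{2} + 400\right)^{2}}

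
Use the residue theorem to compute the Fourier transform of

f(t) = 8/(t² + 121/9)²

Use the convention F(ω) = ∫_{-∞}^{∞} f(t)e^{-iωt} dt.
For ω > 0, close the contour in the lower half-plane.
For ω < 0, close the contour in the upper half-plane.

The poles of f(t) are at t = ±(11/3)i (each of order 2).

Let g(z) = f(z)e^{-iωz}; for large |z| the factor e^{-iωz} decays in the lower half-plane when ω > 0 and in the upper half-plane when ω < 0.

Case ω > 0 (lower half-plane, clockwise contour ⇒ F(ω) = -2πi·ΣRes):
  Res_{z = - \frac{11 i}{3}} g(z) = \frac{18 i \left(11 \omega + 3\right) e^{- \frac{11 \omega}{3}}}{1331} (pole of order 2)
  F(ω) = -2πi·ΣRes = \frac{36 \pi \left(11 \omega + 3\right) e^{- \frac{11 \omega}{3}}}{1331}

Case ω < 0 (upper half-plane, counterclockwise contour ⇒ F(ω) = +2πi·ΣRes):
  Res_{z = \frac{11 i}{3}} g(z) = \frac{18 i \left(11 \omega - 3\right) e^{\frac{11 \omega}{3}}}{1331} (pole of order 2)
  F(ω) = 2πi·ΣRes = \frac{36 \pi \left(3 - 11 \omega\right) e^{\frac{11 \omega}{3}}}{1331}

Both cases combine into a single formula in |ω|:

F(ω) = \frac{36 \pi \left(11 \left|{\omega}\right| + 3\right) e^{- \frac{11 \left|{\omega}\right|}{3}}}{1331}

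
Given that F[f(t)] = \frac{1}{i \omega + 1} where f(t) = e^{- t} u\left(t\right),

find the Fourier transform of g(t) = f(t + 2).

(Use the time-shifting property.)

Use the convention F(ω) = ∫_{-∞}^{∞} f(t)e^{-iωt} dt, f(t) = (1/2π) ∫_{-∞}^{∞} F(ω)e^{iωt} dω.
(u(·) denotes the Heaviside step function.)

F[g](ω) = \frac{e^{2 i \omega}}{i \omega + 1}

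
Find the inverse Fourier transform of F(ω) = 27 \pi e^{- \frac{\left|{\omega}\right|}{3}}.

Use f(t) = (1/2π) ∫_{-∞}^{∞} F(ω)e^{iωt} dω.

f(t) = \frac{9}{t^{2} + \frac{1}{9}}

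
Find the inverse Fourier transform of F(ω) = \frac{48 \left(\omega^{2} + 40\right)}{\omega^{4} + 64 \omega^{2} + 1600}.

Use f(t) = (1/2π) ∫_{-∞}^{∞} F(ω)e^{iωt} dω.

f(t) = 4 e^{- 6 \left|{t}\right|} \cos{\left(2 \left|{t}\right| \right)}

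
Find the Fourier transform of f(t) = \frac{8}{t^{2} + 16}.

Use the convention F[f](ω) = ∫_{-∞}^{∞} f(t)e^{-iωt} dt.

F(ω) = 2 \pi e^{- 4 \left|{\omega}\right|}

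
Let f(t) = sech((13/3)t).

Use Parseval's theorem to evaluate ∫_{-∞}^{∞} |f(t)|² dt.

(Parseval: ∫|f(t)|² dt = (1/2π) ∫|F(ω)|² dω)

∫|f(t)|² dt = \frac{6}{13}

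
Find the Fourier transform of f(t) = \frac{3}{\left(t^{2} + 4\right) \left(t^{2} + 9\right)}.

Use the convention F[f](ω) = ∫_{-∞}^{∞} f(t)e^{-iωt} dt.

F(ω) = \frac{\pi \left(3 e^{\left|{\omega}\right|} - 2\right) e^{- 3 \left|{\omega}\right|}}{10}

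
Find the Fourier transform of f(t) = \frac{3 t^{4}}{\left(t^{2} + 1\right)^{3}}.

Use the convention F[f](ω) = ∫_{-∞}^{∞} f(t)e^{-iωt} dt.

F(ω) = \frac{3 \pi \left(\omega^{2} - 5 \left|{\omega}\right| + 3\right) e^{- \left|{\omega}\right|}}{8}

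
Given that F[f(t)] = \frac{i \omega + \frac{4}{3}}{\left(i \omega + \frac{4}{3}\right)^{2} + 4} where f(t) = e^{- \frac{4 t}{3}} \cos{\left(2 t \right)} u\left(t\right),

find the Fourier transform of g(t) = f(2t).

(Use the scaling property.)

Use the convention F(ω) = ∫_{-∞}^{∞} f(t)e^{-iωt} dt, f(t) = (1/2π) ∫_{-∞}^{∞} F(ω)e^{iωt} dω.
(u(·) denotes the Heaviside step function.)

F[g](ω) = \frac{3 \left(3 i \omega + 8\right)}{\left(3 i \omega + 8\right)^{2} + 144}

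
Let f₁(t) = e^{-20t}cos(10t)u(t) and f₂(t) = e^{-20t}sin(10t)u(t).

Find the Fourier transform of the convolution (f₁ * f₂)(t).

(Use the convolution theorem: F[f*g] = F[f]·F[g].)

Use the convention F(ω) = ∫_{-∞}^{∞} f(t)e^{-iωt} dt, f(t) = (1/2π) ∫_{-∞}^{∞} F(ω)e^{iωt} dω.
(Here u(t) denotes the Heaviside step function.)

F[f₁*f₂](ω) = \frac{10 \left(i \omega + 20\right)}{\left(\left(i \omega + 20\right)^{2} + 100\right)^{2}}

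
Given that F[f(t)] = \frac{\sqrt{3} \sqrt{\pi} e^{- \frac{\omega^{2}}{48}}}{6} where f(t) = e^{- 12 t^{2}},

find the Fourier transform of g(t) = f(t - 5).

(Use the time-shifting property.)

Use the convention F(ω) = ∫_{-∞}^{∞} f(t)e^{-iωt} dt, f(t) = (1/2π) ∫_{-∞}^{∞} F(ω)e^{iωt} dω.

F[g](ω) = \frac{\sqrt{3} \sqrt{\pi} e^{- \frac{\omega \left(\omega + 240 i\right)}{48}}}{6}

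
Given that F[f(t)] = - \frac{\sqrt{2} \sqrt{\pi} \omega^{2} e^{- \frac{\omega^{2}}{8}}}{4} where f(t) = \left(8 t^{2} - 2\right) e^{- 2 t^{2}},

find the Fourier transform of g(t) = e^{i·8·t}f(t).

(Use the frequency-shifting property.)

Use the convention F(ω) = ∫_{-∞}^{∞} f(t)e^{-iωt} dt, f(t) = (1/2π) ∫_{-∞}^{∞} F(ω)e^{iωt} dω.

F[g](ω) = - \frac{\sqrt{2} \sqrt{\pi} \left(\omega - 8\right)^{2} e^{- \frac{\left(\omega - 8\right)^{2}}{8}}}{4}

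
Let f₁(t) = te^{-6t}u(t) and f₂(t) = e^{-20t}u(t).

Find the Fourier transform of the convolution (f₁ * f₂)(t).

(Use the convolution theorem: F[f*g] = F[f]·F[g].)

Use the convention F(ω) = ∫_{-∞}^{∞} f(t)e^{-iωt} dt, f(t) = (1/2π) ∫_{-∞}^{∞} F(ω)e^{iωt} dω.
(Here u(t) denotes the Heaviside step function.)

F[f₁*f₂](ω) = \frac{1}{\left(i \omega + 6\right)^{2} \left(i \omega + 20\right)}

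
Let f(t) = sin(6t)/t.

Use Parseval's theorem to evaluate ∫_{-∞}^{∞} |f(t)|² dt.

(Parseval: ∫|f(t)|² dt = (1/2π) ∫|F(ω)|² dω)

∫|f(t)|² dt = 6 \pi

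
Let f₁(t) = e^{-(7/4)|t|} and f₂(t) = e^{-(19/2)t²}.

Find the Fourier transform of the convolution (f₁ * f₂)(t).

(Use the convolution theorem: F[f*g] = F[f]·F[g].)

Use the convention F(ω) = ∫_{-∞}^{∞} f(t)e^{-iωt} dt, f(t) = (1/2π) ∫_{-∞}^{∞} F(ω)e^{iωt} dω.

F[f₁*f₂](ω) = \frac{56 \sqrt{38} \sqrt{\pi} e^{- \frac{\omega^{2}}{38}}}{19 \left(16 \omega^{2} + 49\right)}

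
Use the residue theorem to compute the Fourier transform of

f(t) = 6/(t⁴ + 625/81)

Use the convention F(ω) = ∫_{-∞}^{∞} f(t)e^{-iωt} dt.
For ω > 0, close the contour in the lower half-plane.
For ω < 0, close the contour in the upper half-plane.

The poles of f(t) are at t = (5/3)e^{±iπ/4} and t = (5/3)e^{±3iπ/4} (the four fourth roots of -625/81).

Let g(z) = f(z)e^{-iωz}; for large |z| the factor e^{-iωz} decays in the lower half-plane when ω > 0 and in the upper half-plane when ω < 0.

Case ω > 0 (lower half-plane, clockwise contour ⇒ F(ω) = -2πi·ΣRes):
  Res_{z = - \frac{5 \sqrt{2}}{6} - \frac{5 \sqrt{2} i}{6}} g(z) = \frac{81 \sqrt{2} i \left(1 - i\right) e^{\frac{5 \sqrt{2} \omega \left(-1 + i\right)}{6}}}{500}
  Res_{z = \frac{5 \sqrt{2}}{6} - \frac{5 \sqrt{2} i}{6}} g(z) = \frac{81 \sqrt{2} i \left(1 + i\right) e^{- \frac{5 \sqrt{2} \omega \left(1 + i\right)}{6}}}{500}
  F(ω) = -2πi·ΣRes = \frac{81 \sqrt{2} \pi \left(1 - i\right) \left(e^{\frac{5 \sqrt{2} i \omega}{3}} + i\right) e^{- \frac{5 \sqrt{2} \omega \left(1 + i\right)}{6}}}{250} = \frac{162 \pi e^{- \frac{5 \sqrt{2} \omega}{6}} \sin{\left(\frac{5 \sqrt{2} \omega}{6} + \frac{\pi}{4} \right)}}{125}

Case ω < 0 (upper half-plane, counterclockwise contour ⇒ F(ω) = +2πi·ΣRes):
  Res_{z = \frac{5 \sqrt{2}}{6} + \frac{5 \sqrt{2} i}{6}} g(z) = \frac{81 \sqrt{2} i \left(-1 + i\right) e^{\frac{5 \sqrt{2} \omega \left(1 - i\right)}{6}}}{500}
  Res_{z = - \frac{5 \sqrt{2}}{6} + \frac{5 \sqrt{2} i}{6}} g(z) = \frac{81 \sqrt{2} \left(1 - i\right) e^{\frac{5 \sqrt{2} \omega \left(1 + i\right)}{6}}}{500}
  F(ω) = 2πi·ΣRes = - \frac{81 \sqrt{2} i \pi \left(i \left(1 - i\right) e^{\frac{5 \sqrt{2} \omega \left(1 - i\right)}{6}} - \left(1 - i\right) e^{\frac{5 \sqrt{2} \omega \left(1 + i\right)}{6}}\right)}{250} = \frac{162 \pi e^{\frac{5 \sqrt{2} \omega}{6}} \cos{\left(\frac{5 \sqrt{2} \omega}{6} + \frac{\pi}{4} \right)}}{125}

Both cases combine into a single formula in |ω|:

F(ω) = \frac{162 \pi e^{- \frac{5 \sqrt{2} \left|{\omega}\right|}{6}} \sin{\left(\frac{5 \sqrt{2} \left|{\omega}\right|}{6} + \frac{\pi}{4} \right)}}{125}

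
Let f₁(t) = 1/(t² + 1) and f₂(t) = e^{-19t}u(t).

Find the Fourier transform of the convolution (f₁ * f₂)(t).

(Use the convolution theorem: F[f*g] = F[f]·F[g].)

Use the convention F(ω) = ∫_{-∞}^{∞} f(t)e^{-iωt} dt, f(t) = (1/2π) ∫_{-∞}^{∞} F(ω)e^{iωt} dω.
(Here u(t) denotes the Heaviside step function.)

F[f₁*f₂](ω) = \frac{\pi e^{- \left|{\omega}\right|}}{i \omega + 19}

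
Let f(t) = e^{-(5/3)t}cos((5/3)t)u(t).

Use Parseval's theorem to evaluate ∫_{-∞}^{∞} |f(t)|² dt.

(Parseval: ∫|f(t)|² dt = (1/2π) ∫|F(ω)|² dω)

∫|f(t)|² dt = \frac{9}{40}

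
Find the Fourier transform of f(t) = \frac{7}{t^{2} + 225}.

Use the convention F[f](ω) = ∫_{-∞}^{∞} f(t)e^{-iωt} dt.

F(ω) = \frac{7 \pi e^{- 15 \left|{\omega}\right|}}{15}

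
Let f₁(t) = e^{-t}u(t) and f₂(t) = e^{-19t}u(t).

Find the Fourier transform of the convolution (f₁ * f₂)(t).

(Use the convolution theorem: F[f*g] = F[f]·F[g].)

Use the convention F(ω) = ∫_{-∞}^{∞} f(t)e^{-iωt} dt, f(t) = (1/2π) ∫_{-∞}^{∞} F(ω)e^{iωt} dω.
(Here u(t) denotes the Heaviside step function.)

F[f₁*f₂](ω) = \frac{1}{\left(i \omega + 1\right) \left(i \omega + 19\right)}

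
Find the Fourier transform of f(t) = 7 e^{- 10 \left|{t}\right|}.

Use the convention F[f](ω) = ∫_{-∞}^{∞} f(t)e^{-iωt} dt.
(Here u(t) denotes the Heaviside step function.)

F(ω) = \frac{140}{\omega^{2} + 100}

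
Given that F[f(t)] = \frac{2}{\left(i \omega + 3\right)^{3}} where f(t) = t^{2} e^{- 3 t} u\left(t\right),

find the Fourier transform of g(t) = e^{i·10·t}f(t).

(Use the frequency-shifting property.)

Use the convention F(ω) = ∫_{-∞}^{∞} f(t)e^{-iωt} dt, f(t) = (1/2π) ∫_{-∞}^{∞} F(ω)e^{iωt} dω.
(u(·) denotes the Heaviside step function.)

F[g](ω) = \frac{2}{\left(i \left(\omega - 10\right) + 3\right)^{3}}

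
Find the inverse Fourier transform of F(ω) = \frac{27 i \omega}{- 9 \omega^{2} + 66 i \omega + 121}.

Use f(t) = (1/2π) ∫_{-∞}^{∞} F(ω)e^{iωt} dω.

f(t) = 3 \left(1 - \frac{11 t}{3}\right) e^{- \frac{11 t}{3}} u\left(t\right)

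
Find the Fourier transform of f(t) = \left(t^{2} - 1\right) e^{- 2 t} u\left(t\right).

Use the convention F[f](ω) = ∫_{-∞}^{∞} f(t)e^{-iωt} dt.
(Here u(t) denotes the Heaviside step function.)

F(ω) = \frac{2 i \omega - \left(i \omega + 2\right)^{3} + 4}{\left(i \omega + 2\right)^{4}}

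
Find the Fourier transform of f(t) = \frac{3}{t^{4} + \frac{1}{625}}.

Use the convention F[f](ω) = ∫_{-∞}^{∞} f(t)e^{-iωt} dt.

F(ω) = 375 \pi e^{- \frac{\sqrt{2} \left|{\omega}\right|}{10}} \sin{\left(\frac{\sqrt{2} \left|{\omega}\right|}{10} + \frac{\pi}{4} \right)}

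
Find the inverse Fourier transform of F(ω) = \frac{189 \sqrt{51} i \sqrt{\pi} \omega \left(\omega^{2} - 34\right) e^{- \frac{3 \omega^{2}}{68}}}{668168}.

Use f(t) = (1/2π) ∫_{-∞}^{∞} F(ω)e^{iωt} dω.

f(t) = 7 t^{3} e^{- \frac{17 t^{2}}{3}}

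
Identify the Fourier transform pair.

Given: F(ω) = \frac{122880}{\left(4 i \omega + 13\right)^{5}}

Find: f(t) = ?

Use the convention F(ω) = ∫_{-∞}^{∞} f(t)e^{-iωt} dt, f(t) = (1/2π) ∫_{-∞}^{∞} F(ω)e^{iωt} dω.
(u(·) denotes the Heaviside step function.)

f(t) = 5 t^{4} e^{- \frac{13 t}{4}} u\left(t\right)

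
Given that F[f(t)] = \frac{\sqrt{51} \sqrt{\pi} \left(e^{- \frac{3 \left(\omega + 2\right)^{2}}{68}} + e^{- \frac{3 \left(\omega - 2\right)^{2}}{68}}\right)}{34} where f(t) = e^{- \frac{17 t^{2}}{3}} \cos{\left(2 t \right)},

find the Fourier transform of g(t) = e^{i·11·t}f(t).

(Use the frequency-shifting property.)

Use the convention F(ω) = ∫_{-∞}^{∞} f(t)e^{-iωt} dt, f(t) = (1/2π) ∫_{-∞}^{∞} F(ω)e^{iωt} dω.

F[g](ω) = \frac{\sqrt{51} \sqrt{\pi} \left(e^{\frac{6 \omega}{17}} + e^{\frac{66}{17}}\right) e^{- \frac{3 \omega^{2}}{68} + \frac{27 \omega}{34} - \frac{507}{68}}}{34}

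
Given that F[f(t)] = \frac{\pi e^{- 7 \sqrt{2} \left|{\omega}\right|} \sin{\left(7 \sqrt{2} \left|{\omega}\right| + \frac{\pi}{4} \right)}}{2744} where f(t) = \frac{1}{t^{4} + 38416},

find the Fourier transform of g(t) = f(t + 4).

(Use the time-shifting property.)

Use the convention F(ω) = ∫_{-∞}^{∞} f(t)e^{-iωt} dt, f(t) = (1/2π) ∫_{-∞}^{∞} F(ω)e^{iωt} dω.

F[g](ω) = \frac{\pi e^{4 i \omega - 7 \sqrt{2} \left|{\omega}\right|} \sin{\left(7 \sqrt{2} \left|{\omega}\right| + \frac{\pi}{4} \right)}}{2744}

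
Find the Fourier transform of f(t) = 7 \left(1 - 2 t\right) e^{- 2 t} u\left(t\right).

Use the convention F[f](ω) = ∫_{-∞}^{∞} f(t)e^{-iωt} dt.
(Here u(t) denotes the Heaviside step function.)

F(ω) = \frac{7 i \omega}{- \omega^{2} + 4 i \omega + 4}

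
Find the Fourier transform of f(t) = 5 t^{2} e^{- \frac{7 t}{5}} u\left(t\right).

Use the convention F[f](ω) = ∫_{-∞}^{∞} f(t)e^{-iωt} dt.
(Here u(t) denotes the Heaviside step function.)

F(ω) = \frac{1250}{\left(5 i \omega + 7\right)^{3}}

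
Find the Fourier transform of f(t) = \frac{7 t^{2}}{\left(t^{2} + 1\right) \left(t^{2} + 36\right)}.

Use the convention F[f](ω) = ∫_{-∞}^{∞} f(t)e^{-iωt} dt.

F(ω) = \frac{\pi \left(6 - e^{5 \left|{\omega}\right|}\right) e^{- 6 \left|{\omega}\right|}}{5}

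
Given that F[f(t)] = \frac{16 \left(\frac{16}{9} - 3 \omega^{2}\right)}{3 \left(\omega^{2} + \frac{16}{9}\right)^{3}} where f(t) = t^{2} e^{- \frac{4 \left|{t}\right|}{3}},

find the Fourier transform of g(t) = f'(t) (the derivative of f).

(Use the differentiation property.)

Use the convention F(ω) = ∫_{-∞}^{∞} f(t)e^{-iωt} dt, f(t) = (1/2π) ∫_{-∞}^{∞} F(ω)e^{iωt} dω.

F[g](ω) = - \frac{432 i \omega \left(27 \omega^{2} - 16\right)}{\left(9 \omega^{2} + 16\right)^{3}}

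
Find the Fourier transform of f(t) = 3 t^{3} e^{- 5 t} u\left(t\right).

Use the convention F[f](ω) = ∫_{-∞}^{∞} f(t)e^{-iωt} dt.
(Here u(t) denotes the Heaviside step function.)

F(ω) = \frac{18}{\left(i \omega + 5\right)^{4}}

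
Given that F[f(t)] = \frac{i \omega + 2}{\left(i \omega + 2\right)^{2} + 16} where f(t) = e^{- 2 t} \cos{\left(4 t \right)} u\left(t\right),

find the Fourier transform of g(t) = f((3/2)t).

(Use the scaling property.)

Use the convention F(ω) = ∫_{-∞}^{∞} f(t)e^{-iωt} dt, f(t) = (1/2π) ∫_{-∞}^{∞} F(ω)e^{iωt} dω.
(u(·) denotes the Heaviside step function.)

F[g](ω) = \frac{i \omega + 3}{\left(i \omega + 3\right)^{2} + 36}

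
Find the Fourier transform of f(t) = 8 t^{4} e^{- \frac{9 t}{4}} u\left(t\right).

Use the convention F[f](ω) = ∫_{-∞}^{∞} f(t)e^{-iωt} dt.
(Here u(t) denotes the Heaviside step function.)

F(ω) = \frac{196608}{\left(4 i \omega + 9\right)^{5}}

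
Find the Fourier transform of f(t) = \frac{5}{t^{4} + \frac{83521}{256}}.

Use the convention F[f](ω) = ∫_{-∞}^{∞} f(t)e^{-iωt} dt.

F(ω) = \frac{320 \pi e^{- \frac{17 \sqrt{2} \left|{\omega}\right|}{8}} \sin{\left(\frac{17 \sqrt{2} \left|{\omega}\right|}{8} + \frac{\pi}{4} \right)}}{4913}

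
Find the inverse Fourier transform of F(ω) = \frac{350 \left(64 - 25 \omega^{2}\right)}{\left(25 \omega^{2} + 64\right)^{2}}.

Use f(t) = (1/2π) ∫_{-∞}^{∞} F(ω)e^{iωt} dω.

f(t) = 7 e^{- \frac{8 \left|{t}\right|}{5}} \left|{t}\right|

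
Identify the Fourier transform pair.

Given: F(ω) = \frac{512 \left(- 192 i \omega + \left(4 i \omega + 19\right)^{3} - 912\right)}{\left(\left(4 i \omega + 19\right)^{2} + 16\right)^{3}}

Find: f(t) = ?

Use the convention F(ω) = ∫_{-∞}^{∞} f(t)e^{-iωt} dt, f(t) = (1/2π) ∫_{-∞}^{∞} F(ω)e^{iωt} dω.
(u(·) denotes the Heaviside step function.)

f(t) = 4 t^{2} e^{- \frac{19 t}{4}} \cos{\left(t \right)} u\left(t\right)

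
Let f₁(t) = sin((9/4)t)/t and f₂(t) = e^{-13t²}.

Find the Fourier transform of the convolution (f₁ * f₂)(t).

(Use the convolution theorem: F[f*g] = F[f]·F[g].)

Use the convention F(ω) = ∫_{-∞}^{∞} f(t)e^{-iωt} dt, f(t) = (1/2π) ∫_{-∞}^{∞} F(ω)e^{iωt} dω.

F[f₁*f₂](ω) = \begin{cases} \frac{\sqrt{13} \pi^{\frac{3}{2}} e^{- \frac{\omega^{2}}{52}}}{13} & \text{for}\: \omega > - \frac{9}{4} \wedge \omega < \frac{9}{4} \\0 & \text{otherwise} \end{cases}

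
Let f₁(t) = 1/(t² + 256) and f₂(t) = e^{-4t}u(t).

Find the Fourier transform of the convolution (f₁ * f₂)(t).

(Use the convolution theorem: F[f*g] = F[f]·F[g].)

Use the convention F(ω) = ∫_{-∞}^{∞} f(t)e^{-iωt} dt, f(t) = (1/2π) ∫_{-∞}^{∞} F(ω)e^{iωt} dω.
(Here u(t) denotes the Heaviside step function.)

F[f₁*f₂](ω) = \frac{\pi e^{- 16 \left|{\omega}\right|}}{16 \left(i \omega + 4\right)}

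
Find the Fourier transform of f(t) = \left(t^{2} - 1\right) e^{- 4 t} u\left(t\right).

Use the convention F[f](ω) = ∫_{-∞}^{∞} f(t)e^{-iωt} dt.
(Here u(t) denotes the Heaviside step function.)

F(ω) = \frac{2 i \omega - \left(i \omega + 4\right)^{3} + 8}{\left(i \omega + 4\right)^{4}}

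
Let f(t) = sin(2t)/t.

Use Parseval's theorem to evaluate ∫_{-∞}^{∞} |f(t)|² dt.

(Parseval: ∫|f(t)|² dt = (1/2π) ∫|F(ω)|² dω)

∫|f(t)|² dt = 2 \pi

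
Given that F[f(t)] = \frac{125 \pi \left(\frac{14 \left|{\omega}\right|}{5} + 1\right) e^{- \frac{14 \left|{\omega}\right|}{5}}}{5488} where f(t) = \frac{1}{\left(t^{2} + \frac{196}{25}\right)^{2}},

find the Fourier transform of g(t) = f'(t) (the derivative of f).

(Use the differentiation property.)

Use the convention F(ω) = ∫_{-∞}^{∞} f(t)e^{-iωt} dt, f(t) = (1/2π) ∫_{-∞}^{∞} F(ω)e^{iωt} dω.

F[g](ω) = \frac{25 i \pi \omega \left(14 \left|{\omega}\right| + 5\right) e^{- \frac{14 \left|{\omega}\right|}{5}}}{5488}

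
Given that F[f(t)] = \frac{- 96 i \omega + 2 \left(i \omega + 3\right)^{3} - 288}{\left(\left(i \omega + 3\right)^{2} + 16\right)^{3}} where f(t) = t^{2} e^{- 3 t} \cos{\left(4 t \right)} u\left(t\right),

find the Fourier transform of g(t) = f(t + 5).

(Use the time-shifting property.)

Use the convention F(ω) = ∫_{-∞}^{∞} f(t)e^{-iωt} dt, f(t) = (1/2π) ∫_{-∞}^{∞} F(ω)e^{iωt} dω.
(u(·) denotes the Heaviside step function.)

F[g](ω) = \frac{2 \left(- 48 i \omega + \left(i \omega + 3\right)^{3} - 144\right) e^{5 i \omega}}{\left(\left(i \omega + 3\right)^{2} + 16\right)^{3}}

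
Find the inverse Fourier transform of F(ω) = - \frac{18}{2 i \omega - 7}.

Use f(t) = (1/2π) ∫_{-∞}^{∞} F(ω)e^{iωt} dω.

f(t) = 9 e^{\frac{7 t}{2}} u\left(- t\right)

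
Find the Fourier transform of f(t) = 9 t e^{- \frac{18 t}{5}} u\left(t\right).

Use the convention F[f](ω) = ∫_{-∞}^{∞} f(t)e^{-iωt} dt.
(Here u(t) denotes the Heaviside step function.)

F(ω) = \frac{225}{\left(5 i \omega + 18\right)^{2}}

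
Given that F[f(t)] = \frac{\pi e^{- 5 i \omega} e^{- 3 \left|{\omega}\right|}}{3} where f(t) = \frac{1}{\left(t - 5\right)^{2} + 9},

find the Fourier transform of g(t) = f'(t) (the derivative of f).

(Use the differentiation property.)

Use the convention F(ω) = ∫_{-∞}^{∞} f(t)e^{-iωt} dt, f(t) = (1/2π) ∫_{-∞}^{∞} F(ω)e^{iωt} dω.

F[g](ω) = \frac{i \pi \omega e^{- 5 i \omega - 3 \left|{\omega}\right|}}{3}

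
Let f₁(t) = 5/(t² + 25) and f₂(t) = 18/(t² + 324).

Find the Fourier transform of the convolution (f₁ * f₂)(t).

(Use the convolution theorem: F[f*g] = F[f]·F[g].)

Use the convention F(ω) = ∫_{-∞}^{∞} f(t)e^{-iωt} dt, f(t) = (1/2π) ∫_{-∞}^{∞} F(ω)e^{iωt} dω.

F[f₁*f₂](ω) = \pi^{2} e^{- 23 \left|{\omega}\right|}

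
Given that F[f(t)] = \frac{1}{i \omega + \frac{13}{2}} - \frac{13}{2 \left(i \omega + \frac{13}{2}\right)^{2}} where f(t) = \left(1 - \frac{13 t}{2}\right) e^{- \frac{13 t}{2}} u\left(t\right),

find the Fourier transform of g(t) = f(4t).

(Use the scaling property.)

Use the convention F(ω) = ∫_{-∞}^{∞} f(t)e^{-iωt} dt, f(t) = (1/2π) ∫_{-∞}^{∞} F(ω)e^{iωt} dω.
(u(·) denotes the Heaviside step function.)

F[g](ω) = \frac{i \omega}{- \omega^{2} + 52 i \omega + 676}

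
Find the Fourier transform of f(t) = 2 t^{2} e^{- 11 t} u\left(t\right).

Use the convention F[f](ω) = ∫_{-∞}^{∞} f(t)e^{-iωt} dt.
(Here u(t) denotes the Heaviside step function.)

F(ω) = \frac{4}{\left(i \omega + 11\right)^{3}}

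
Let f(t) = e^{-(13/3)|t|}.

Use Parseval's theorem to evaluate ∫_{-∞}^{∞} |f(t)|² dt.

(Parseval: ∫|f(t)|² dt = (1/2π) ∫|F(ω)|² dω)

∫|f(t)|² dt = \frac{3}{13}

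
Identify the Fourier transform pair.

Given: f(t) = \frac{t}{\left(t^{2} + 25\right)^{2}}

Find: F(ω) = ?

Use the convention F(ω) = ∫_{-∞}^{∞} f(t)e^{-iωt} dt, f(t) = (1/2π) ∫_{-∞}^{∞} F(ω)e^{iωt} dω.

F(ω) = - \frac{i \pi \omega e^{- 5 \left|{\omega}\right|}}{10}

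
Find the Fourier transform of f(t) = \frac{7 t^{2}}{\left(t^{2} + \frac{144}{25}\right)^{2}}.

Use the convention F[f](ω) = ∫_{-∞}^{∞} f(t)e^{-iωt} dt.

F(ω) = \frac{7 \pi \left(5 - 12 \left|{\omega}\right|\right) e^{- \frac{12 \left|{\omega}\right|}{5}}}{24}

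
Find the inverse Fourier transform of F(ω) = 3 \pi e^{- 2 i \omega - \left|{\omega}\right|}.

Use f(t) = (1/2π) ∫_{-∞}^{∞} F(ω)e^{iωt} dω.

f(t) = \frac{3}{\left(t - 2\right)^{2} + 1}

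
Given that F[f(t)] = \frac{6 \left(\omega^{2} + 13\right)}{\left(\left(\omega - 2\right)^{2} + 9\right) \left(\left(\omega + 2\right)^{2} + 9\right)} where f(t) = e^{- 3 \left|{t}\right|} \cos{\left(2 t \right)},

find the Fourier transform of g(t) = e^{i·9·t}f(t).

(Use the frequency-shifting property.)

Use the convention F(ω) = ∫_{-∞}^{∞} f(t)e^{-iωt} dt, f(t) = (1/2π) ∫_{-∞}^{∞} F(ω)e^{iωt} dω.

F[g](ω) = \frac{6 \left(\left(\omega - 9\right)^{2} + 13\right)}{\left(\left(\omega - 11\right)^{2} + 9\right) \left(\left(\omega - 7\right)^{2} + 9\right)}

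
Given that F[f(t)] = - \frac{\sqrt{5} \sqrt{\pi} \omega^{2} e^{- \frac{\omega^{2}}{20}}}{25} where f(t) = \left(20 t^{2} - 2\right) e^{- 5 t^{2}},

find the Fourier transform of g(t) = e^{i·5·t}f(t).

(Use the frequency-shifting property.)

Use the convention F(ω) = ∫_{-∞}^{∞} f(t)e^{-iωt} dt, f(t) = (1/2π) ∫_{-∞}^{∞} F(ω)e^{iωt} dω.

F[g](ω) = - \frac{\sqrt{5} \sqrt{\pi} \left(\omega - 5\right)^{2} e^{- \frac{\left(\omega - 5\right)^{2}}{20}}}{25}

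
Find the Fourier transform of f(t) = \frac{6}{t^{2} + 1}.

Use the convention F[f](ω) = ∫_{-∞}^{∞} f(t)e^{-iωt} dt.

F(ω) = 6 \pi e^{- \left|{\omega}\right|}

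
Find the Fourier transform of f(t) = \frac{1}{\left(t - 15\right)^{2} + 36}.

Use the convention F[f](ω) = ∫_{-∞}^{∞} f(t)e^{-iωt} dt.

F(ω) = \frac{\pi e^{- 15 i \omega - 6 \left|{\omega}\right|}}{6}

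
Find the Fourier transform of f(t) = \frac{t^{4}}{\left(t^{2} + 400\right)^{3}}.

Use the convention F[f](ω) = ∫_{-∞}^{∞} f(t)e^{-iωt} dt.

F(ω) = \frac{\pi \left(400 \omega^{2} - 100 \left|{\omega}\right| + 3\right) e^{- 20 \left|{\omega}\right|}}{160}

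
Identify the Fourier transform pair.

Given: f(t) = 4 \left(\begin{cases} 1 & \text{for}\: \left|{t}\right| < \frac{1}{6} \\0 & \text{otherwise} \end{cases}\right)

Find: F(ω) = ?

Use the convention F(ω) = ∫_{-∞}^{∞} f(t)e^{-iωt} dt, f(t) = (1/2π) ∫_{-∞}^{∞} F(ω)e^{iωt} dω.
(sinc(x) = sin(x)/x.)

F(ω) = \frac{4 \operatorname{sinc}{\left(\frac{\omega}{6} \right)}}{3}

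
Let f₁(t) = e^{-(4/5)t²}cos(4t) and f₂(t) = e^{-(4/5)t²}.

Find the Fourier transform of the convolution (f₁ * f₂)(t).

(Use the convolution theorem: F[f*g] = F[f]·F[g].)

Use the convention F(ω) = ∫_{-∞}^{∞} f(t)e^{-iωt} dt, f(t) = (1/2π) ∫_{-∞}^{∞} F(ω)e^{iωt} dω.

F[f₁*f₂](ω) = \frac{5 \pi \left(e^{5 \omega} + 1\right) e^{- \frac{5 \omega^{2}}{8} - \frac{5 \omega}{2} - 5}}{8}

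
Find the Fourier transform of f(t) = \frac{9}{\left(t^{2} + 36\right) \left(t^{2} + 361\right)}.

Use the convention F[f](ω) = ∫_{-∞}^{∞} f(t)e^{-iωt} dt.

F(ω) = \frac{3 \pi \left(19 e^{13 \left|{\omega}\right|} - 6\right) e^{- 19 \left|{\omega}\right|}}{12350}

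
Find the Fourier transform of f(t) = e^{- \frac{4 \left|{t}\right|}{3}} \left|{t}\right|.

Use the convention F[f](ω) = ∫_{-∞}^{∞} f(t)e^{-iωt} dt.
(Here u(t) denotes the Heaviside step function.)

F(ω) = \frac{18 \left(16 - 9 \omega^{2}\right)}{\left(9 \omega^{2} + 16\right)^{2}}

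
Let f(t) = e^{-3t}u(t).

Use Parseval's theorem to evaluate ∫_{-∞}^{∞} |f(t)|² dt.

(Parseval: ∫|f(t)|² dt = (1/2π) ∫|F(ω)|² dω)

∫|f(t)|² dt = \frac{1}{6}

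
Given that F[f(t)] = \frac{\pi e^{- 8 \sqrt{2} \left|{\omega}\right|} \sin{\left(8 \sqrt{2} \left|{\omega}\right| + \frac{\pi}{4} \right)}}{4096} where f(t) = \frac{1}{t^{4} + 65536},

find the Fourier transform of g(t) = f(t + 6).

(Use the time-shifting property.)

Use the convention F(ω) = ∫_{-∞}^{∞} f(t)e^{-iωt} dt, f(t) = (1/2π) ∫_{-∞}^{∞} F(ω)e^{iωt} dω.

F[g](ω) = \frac{\pi e^{6 i \omega - 8 \sqrt{2} \left|{\omega}\right|} \sin{\left(8 \sqrt{2} \left|{\omega}\right| + \frac{\pi}{4} \right)}}{4096}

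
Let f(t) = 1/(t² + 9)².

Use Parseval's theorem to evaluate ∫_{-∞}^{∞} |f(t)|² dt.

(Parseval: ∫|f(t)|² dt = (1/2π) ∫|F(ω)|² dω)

∫|f(t)|² dt = \frac{5 \pi}{34992}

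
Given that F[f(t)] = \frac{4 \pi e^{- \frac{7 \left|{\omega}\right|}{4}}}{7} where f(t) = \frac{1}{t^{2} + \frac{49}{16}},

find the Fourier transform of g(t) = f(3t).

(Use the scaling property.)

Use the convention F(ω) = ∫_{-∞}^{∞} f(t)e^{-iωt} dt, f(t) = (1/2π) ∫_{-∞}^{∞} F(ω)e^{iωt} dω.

F[g](ω) = \frac{4 \pi e^{- \frac{7 \left|{\omega}\right|}{12}}}{21}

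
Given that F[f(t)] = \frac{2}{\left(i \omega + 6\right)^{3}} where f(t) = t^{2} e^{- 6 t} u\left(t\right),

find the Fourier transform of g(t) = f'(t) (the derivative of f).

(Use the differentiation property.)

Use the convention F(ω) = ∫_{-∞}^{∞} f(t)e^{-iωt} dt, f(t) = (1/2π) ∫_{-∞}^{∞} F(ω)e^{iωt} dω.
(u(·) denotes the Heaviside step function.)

F[g](ω) = \frac{2 i \omega}{\left(i \omega + 6\right)^{3}}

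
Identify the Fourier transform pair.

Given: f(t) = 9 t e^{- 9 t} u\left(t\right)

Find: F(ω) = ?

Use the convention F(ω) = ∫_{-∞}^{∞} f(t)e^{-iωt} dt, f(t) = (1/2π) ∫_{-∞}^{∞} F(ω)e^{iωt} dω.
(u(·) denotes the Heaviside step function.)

F(ω) = \frac{9}{\left(i \omega + 9\right)^{2}}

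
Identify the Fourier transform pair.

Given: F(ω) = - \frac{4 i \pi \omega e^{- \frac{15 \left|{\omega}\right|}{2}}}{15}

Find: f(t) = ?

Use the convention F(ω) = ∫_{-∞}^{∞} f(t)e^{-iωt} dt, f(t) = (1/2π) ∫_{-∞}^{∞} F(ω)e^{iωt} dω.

f(t) = \frac{4 t}{\left(t^{2} + \frac{225}{4}\right)^{2}}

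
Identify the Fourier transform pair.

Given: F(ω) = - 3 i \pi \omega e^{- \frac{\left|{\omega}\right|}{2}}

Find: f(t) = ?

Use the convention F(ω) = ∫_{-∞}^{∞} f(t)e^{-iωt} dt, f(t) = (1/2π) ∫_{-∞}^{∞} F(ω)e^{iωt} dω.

f(t) = \frac{3 t}{\left(t^{2} + \frac{1}{4}\right)^{2}}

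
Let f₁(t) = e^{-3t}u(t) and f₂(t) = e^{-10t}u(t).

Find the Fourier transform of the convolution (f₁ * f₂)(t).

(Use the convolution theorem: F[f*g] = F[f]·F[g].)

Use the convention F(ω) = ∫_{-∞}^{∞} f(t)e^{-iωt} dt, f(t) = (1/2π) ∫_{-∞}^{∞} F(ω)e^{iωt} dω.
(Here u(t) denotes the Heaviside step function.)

F[f₁*f₂](ω) = \frac{1}{\left(i \omega + 3\right) \left(i \omega + 10\right)}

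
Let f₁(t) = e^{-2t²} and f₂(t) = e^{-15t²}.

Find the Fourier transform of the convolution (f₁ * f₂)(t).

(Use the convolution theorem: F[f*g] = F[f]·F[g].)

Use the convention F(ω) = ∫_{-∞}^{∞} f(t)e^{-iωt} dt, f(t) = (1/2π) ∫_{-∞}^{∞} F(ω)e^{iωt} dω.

F[f₁*f₂](ω) = \frac{\sqrt{30} \pi e^{- \frac{17 \omega^{2}}{120}}}{30}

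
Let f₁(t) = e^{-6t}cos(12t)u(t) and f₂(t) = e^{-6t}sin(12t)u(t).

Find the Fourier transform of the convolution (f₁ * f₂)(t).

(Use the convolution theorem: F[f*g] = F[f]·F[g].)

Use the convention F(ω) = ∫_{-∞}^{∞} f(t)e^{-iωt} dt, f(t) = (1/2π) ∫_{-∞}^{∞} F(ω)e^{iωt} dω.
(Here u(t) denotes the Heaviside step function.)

F[f₁*f₂](ω) = \frac{12 \left(i \omega + 6\right)}{\left(\left(i \omega + 6\right)^{2} + 144\right)^{2}}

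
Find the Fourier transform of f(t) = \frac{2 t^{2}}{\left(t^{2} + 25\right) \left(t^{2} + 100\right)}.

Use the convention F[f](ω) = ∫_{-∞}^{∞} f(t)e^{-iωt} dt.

F(ω) = \frac{2 \pi \left(2 - e^{5 \left|{\omega}\right|}\right) e^{- 10 \left|{\omega}\right|}}{15}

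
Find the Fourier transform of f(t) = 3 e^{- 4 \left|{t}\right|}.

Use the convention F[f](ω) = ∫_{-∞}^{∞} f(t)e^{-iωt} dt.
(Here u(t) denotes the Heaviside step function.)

F(ω) = \frac{24}{\omega^{2} + 16}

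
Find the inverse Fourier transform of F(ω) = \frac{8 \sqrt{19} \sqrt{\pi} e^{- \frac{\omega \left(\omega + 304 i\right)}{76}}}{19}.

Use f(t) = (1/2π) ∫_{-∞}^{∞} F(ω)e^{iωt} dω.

f(t) = 8 e^{- 19 \left(t - 4\right)^{2}}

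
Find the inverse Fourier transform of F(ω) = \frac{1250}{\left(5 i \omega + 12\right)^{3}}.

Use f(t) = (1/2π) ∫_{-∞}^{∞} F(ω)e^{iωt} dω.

f(t) = 5 t^{2} e^{- \frac{12 t}{5}} u\left(t\right)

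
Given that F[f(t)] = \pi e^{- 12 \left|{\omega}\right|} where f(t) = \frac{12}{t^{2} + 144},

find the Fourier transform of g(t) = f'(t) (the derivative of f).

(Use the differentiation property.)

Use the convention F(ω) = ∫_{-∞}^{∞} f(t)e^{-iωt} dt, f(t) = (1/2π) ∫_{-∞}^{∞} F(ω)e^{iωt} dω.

F[g](ω) = i \pi \omega e^{- 12 \left|{\omega}\right|}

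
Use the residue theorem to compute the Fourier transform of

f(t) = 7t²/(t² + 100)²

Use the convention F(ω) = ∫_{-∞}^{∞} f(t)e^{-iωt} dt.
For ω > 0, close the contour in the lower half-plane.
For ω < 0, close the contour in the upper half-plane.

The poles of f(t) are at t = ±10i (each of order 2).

Let g(z) = f(z)e^{-iωz}; for large |z| the factor e^{-iωz} decays in the lower half-plane when ω > 0 and in the upper half-plane when ω < 0.

Case ω > 0 (lower half-plane, clockwise contour ⇒ F(ω) = -2πi·ΣRes):
  Res_{z = - 10 i} g(z) = \frac{7 i \left(1 - 10 \omega\right) e^{- 10 \omega}}{40} (pole of order 2)
  F(ω) = -2πi·ΣRes = \frac{7 \pi \left(1 - 10 \omega\right) e^{- 10 \omega}}{20}

Case ω < 0 (upper half-plane, counterclockwise contour ⇒ F(ω) = +2πi·ΣRes):
  Res_{z = 10 i} g(z) = \frac{7 i \left(- 10 \omega - 1\right) e^{10 \omega}}{40} (pole of order 2)
  F(ω) = 2πi·ΣRes = \frac{7 \pi \left(10 \omega + 1\right) e^{10 \omega}}{20}

Both cases combine into a single formula in |ω|:

F(ω) = \frac{7 \pi \left(1 - 10 \left|{\omega}\right|\right) e^{- 10 \left|{\omega}\right|}}{20}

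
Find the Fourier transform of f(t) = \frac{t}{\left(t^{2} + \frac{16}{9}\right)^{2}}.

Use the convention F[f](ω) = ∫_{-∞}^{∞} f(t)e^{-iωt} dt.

F(ω) = - \frac{3 i \pi \omega e^{- \frac{4 \left|{\omega}\right|}{3}}}{8}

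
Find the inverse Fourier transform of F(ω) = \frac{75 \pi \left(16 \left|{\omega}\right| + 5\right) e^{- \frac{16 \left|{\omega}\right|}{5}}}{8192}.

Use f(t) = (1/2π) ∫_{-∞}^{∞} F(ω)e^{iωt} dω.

f(t) = \frac{3}{\left(t^{2} + \frac{256}{25}\right)^{2}}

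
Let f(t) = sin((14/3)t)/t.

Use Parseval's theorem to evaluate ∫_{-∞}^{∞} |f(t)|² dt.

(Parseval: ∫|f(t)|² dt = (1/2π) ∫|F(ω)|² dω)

∫|f(t)|² dt = \frac{14 \pi}{3}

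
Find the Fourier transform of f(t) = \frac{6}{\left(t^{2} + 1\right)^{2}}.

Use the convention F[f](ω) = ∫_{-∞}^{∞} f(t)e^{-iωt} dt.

F(ω) = 3 \pi \left(\left|{\omega}\right| + 1\right) e^{- \left|{\omega}\right|}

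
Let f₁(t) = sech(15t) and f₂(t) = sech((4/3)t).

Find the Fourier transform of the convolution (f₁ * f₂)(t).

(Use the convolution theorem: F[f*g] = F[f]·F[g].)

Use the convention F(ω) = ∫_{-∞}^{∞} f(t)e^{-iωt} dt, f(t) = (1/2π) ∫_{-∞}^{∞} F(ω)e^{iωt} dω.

F[f₁*f₂](ω) = \frac{\pi^{2}}{20 \cosh{\left(\frac{\pi \omega}{30} \right)} \cosh{\left(\frac{3 \pi \omega}{8} \right)}}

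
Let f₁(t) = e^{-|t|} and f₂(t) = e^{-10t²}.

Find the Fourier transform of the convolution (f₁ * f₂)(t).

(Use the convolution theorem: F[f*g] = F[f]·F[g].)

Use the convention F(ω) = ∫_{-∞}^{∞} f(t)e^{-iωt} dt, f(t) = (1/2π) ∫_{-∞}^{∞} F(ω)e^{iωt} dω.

F[f₁*f₂](ω) = \frac{\sqrt{10} \sqrt{\pi} e^{- \frac{\omega^{2}}{40}}}{5 \left(\omega^{2} + 1\right)}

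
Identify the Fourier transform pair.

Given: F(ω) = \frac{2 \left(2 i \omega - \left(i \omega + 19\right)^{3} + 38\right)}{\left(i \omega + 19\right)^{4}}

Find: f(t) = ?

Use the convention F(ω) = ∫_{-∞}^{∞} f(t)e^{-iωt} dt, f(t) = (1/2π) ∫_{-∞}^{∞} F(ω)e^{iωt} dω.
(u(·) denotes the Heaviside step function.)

f(t) = 2 \left(t^{2} - 1\right) e^{- 19 t} u\left(t\right)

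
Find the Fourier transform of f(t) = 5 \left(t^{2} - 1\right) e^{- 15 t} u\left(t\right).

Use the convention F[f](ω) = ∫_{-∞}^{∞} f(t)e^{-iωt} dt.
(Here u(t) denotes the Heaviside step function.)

F(ω) = \frac{5 \left(2 i \omega - \left(i \omega + 15\right)^{3} + 30\right)}{\left(i \omega + 15\right)^{4}}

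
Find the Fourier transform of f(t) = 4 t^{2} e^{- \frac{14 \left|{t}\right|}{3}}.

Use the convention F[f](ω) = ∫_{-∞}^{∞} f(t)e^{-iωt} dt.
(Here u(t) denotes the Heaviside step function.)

F(ω) = \frac{6048 \left(196 - 27 \omega^{2}\right)}{\left(9 \omega^{2} + 196\right)^{3}}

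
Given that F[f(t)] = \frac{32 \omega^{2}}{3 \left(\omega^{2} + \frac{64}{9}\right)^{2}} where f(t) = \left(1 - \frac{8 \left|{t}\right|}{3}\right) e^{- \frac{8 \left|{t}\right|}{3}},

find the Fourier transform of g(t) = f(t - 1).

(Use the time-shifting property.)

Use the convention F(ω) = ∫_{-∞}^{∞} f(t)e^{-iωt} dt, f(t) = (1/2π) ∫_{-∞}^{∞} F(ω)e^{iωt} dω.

F[g](ω) = \frac{864 \omega^{2} e^{- i \omega}}{\left(9 \omega^{2} + 64\right)^{2}}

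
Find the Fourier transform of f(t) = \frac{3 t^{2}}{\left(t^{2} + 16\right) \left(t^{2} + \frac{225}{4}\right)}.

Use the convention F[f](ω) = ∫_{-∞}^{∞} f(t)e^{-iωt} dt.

F(ω) = - \frac{48 \pi e^{- 4 \left|{\omega}\right|}}{161} + \frac{90 \pi e^{- \frac{15 \left|{\omega}\right|}{2}}}{161}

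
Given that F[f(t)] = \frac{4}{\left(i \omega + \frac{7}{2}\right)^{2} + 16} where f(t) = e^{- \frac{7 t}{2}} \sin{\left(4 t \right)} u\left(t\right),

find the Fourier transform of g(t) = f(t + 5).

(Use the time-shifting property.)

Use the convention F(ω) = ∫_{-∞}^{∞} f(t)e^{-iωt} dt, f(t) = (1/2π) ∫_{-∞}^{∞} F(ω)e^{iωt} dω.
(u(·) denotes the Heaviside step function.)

F[g](ω) = \frac{16 e^{5 i \omega}}{\left(2 i \omega + 7\right)^{2} + 64}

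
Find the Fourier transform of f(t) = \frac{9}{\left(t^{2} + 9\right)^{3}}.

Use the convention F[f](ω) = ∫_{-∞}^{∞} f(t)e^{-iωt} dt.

F(ω) = \frac{\pi \left(3 \omega^{2} + 3 \left|{\omega}\right| + 1\right) e^{- 3 \left|{\omega}\right|}}{72}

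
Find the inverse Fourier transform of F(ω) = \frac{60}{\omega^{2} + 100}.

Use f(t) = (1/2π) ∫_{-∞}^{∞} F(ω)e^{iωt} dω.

f(t) = 3 e^{- 10 \left|{t}\right|}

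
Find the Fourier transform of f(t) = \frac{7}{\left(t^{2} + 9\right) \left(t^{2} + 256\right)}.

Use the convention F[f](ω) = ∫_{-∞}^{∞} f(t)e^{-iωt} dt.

F(ω) = \frac{7 \pi \left(16 e^{13 \left|{\omega}\right|} - 3\right) e^{- 16 \left|{\omega}\right|}}{11856}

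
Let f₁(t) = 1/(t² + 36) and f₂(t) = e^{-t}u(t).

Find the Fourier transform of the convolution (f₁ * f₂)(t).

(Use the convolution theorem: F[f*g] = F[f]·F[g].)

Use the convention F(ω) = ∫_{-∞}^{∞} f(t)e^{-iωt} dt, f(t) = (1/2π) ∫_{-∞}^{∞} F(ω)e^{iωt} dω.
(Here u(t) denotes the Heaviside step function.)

F[f₁*f₂](ω) = \frac{\pi e^{- 6 \left|{\omega}\right|}}{6 \left(i \omega + 1\right)}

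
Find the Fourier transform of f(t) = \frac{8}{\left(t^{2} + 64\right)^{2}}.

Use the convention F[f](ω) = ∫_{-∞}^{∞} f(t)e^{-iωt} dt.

F(ω) = \frac{\pi \left(8 \left|{\omega}\right| + 1\right) e^{- 8 \left|{\omega}\right|}}{128}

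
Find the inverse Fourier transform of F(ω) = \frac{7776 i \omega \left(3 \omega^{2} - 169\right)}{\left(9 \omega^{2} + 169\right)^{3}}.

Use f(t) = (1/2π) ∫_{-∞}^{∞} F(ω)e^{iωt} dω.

f(t) = 8 t e^{- \frac{13 \left|{t}\right|}{3}} \left|{t}\right|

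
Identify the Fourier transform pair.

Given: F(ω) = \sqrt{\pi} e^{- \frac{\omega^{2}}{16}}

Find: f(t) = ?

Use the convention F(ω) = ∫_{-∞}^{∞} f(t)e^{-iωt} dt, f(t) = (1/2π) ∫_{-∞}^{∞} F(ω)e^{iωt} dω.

f(t) = 2 e^{- 4 t^{2}}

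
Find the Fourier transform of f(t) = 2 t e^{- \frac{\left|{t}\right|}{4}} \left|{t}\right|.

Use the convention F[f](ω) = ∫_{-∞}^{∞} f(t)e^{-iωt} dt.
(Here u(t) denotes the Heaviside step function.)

F(ω) = \frac{2048 i \omega \left(16 \omega^{2} - 3\right)}{\left(16 \omega^{2} + 1\right)^{3}}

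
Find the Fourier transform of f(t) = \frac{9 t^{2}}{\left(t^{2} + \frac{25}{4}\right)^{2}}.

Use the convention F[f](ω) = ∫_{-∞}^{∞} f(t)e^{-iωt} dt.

F(ω) = \frac{9 \pi \left(2 - 5 \left|{\omega}\right|\right) e^{- \frac{5 \left|{\omega}\right|}{2}}}{10}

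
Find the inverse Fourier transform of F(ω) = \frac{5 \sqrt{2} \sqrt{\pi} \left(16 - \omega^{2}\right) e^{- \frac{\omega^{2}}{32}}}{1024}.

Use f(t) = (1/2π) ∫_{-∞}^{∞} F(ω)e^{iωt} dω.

f(t) = 5 t^{2} e^{- 8 t^{2}}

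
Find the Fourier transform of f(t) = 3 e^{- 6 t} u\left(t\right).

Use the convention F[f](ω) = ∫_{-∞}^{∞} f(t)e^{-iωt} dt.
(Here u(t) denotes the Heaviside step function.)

F(ω) = \frac{3}{i \omega + 6}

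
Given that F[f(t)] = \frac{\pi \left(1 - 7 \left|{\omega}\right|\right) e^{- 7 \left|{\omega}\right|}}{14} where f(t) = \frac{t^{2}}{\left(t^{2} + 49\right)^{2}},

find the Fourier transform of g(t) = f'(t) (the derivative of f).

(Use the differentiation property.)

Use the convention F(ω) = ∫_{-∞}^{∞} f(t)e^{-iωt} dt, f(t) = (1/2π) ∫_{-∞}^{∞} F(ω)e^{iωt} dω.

F[g](ω) = \frac{i \pi \omega \left(1 - 7 \left|{\omega}\right|\right) e^{- 7 \left|{\omega}\right|}}{14}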